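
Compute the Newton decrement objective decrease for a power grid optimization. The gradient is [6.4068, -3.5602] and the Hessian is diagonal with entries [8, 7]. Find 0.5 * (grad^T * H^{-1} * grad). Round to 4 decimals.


Step 1: H is diagonal, so H^(-1) * g = [0.8009, -0.5086].
Step 2: g^T H^(-1) g = sum_i g_i^2 / H_ii
  = (6.4068)^2/8 + (-3.5602)^2/7
  = 5.1309 + 1.8107 = 6.9416
Step 3: Objective decrease = 0.5 * g^T H^(-1) g = 3.4708


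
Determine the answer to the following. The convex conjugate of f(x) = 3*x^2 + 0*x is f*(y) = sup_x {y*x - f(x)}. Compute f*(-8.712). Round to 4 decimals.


f*(y) = sup_x {y*x - a*x^2 - b*x} = sup_x {(y-b)*x - a*x^2}
FOC: (y - b) - 2a*x = 0 => x* = (y - b)/(2a)
x* = (-8.712 - 0)/(2*3) = -1.452
f*(-8.712) = (y-b)^2/(4a) = (-8.712 - 0)^2/(4*3)
= 75.8989/12 = 6.3249


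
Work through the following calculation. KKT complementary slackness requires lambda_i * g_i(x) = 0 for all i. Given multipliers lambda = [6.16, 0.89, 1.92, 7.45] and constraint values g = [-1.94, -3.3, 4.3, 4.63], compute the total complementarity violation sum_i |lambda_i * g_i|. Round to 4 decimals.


KKT complementary slackness check:
lambda_1 * g_1 = 6.16 * -1.94 = -11.9504
lambda_2 * g_2 = 0.89 * -3.3 = -2.937
lambda_3 * g_3 = 1.92 * 4.3 = 8.256
lambda_4 * g_4 = 7.45 * 4.63 = 34.4935
Total violation = 11.9504 + 2.937 + 8.256 + 34.4935 = 57.6369


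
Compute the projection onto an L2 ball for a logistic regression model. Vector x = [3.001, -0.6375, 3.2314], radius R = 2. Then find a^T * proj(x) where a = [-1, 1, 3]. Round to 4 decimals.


Step 1: Compute ||x|| (intermediates to 6 decimals).
||x|| = sqrt(3.001^2 + (-0.6375)^2 + 3.2314^2) = 4.455822
Step 2: Project.
Since ||x|| > R, scale = R/||x|| = 2/4.455822 = 0.448851, proj(x) = scale * x
proj(x) = [1.347002, -0.286143, 1.450417]
Step 3: Dot product.
a^T * proj(x) = -1*1.347002 + 1*(-0.286143) + 3*1.450417 = 2.7181


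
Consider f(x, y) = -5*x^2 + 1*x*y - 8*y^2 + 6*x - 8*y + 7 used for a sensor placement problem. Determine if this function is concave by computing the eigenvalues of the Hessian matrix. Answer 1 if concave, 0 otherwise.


The Hessian of f(x,y) = -5*x^2 + 1*x*y - 8*y^2 + 6*x - 8*y + 7 is:
H = [[-10, 1], [1, -16]]
Trace = -10 - 16 = -26
Determinant = -10*-16 - (1)^2 = 159
Discriminant = (-26)^2 - 4*159 = 40.0
Eigenvalues: lambda_1 = -16.1623, lambda_2 = -9.8377
The function is concave.

1


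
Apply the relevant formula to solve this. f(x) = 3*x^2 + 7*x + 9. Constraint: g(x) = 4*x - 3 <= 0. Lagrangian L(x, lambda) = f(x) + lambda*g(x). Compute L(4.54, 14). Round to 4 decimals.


Step 1: Evaluate f(x).
f(4.54) = 3*4.54^2 + 7*4.54 + 9 = 102.6148
Step 2: Evaluate g(x).
g(4.54) = 4*4.54 - 3 = 15.16
Step 3: Compute Lagrangian.
L = 102.6148 + 14*15.16 = 314.8548


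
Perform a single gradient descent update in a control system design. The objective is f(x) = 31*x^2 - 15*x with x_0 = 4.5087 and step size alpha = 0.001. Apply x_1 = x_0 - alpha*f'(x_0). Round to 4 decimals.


We compute the gradient at x_0 and apply the update.
f'(x) = 62*x - 15
f'(4.5087) = 62*4.5087 - 15 = 264.5394
x_1 = 4.5087 - 0.001*264.5394 = 4.2442


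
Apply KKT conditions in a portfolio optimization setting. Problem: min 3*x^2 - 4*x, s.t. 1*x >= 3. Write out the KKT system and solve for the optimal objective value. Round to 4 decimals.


Step 1: Try lambda = 0 (constraint inactive).
x_unc = 4/(2*3) = 0.6667
Check: 1*0.6667 = 0.6667 < 3 -- violated!
Step 2: Constraint must be active: 1*x = 3
x* = 3/1 = 3.0
lambda = (2*3*3.0 - 4)/1 = 14.0
Step 3: Compute optimal value.
f(x*) = 3*3.0^2 - 4*3.0 = 15.0


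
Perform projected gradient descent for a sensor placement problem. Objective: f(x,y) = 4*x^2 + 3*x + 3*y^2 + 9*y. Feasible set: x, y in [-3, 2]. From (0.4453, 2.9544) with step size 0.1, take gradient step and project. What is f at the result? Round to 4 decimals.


Step 1: Compute gradient at (0.4453, 2.9544).
grad_x = 2*4*0.4453 + 3 = 6.5624
grad_y = 2*3*2.9544 + 9 = 26.7264
Step 2: Gradient step.
x_raw = 0.4453 - 0.1*6.5624 = -0.2109
y_raw = 2.9544 - 0.1*26.7264 = 0.2818
Step 3: Project onto [-3, 2].
x_proj = clip(-0.2109) = -0.2109
y_proj = clip(0.2818) = 0.2818
Step 4: Evaluate f.
f(-0.2109, 0.2818) = 2.3192


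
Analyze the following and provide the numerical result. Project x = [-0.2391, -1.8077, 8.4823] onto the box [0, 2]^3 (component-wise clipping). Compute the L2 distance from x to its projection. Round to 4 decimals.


Project each component onto [0, 2].
clip(-0.2391) = 0.0, clip(-1.8077) = 0.0, clip(8.4823) = 2.0
Projection = [0.0, 0.0, 2.0]
Squared diffs: [0.0572, 3.2678, 42.0202]
Distance = sqrt(45.3452) = 6.7339


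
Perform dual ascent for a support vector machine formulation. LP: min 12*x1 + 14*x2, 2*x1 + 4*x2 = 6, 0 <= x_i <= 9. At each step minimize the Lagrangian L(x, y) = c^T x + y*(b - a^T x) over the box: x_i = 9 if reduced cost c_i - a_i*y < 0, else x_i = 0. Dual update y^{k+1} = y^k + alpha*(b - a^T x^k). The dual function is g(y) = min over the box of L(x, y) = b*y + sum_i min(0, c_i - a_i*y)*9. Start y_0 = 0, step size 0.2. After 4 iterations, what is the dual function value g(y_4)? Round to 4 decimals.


Dual ascent for LP: min 12*x1 + 14*x2, 2*x1 + 4*x2 = 6, 0 <= x_i <= 9
Step 1: y^k = 0.0, reduced costs: (12.0, 14.0)
  x^k = (0.0, 0.0), subgradient = b - a^T x = 6.0
  y^{k+1} = 0.0 + 0.2*6.0 = 1.2
Step 2: y^k = 1.2, reduced costs: (9.6, 9.2)
  x^k = (0.0, 0.0), subgradient = b - a^T x = 6.0
  y^{k+1} = 1.2 + 0.2*6.0 = 2.4
Step 3: y^k = 2.4, reduced costs: (7.2, 4.4)
  x^k = (0.0, 0.0), subgradient = b - a^T x = 6.0
  y^{k+1} = 2.4 + 0.2*6.0 = 3.6
Step 4: y^k = 3.6, reduced costs: (4.8, -0.4)
  x^k = (0.0, 9.0), subgradient = b - a^T x = -30.0
  y^{k+1} = 3.6 + 0.2*-30.0 = -2.4
Dual objective at y_4 = -2.4: reduced costs (16.8, 23.6), box minimizer x = (0.0, 0.0)
g(y_4) = b*y + (c1 - a1*y)*x1 + (c2 - a2*y)*x2 = 6*(-2.4) + 16.8*0.0 + 23.6*0.0 = -14.4 + 0.0 + 0.0 = -14.4


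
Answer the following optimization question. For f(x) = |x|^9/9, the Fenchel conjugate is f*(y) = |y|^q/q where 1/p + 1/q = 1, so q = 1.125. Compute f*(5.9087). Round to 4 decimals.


The conjugate exponent q satisfies 1/p + 1/q = 1.
p = 9, so q = 9/(9 - 1) = 1.125
|y|^q = 5.9087^1.125 = 7.3778
f*(5.9087) = 7.3778 / 1.125 = 6.5581


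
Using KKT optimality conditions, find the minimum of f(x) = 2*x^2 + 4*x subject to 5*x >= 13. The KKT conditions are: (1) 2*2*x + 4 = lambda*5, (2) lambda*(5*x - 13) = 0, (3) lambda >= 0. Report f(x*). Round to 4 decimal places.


Step 1: Try lambda = 0 (constraint inactive).
x_unc = -4/(2*2) = -1.0
Check: 5*-1.0 = -5.0 < 13 -- violated!
Step 2: Constraint must be active: 5*x = 13
x* = 13/5 = 2.6
lambda = (2*2*2.6 + 4)/5 = 2.88
Step 3: Compute optimal value.
f(x*) = 2*2.6^2 + 4*2.6 = 23.92


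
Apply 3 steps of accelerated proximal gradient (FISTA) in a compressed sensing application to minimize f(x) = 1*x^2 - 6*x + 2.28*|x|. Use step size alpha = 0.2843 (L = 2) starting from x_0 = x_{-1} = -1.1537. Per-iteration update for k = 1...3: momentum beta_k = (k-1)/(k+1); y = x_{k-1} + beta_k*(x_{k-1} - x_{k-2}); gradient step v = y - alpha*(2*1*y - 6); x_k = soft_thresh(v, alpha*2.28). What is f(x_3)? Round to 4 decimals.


FISTA on f(x) = 1*x^2 - 6*x + 2.28*|x|
L = 2, alpha = 0.2843
Iteration 1: beta = 0.0, y = -1.1537 + 0.0*(-1.1537 + 1.1537) = -1.1537
  grad(y) = -8.3074, v = y - alpha*grad = 1.2081
  prox(v) = soft_thresh(1.2081, 0.6482) = 0.5599
Iteration 2: beta = 0.3333, y = 0.5599 + 0.3333*(0.5599 + 1.1537) = 1.1311
  grad(y) = -3.7378, v = y - alpha*grad = 2.1938
  prox(v) = soft_thresh(2.1938, 0.6482) = 1.5455
Iteration 3: beta = 0.5, y = 1.5455 + 0.5*(1.5455 - 0.5599) = 2.0384
  grad(y) = -1.9232, v = y - alpha*grad = 2.5852
  prox(v) = soft_thresh(2.5852, 0.6482) = 1.937
f(x_3) = 1*1.937^2 - 6*1.937 + 2.28*|1.937| = -3.4537


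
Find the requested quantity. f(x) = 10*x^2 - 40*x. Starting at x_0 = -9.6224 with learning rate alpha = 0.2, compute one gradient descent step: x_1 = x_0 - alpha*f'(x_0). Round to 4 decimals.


We compute the gradient at x_0 and apply the update.
f'(x) = 20*x - 40
f'(-9.6224) = 20*-9.6224 - 40 = -232.448
x_1 = -9.6224 - 0.2*-232.448 = 36.8672


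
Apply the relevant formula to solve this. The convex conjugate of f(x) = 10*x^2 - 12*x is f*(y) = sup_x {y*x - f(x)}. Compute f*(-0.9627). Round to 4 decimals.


f*(y) = sup_x {y*x - a*x^2 - b*x} = sup_x {(y-b)*x - a*x^2}
FOC: (y - b) - 2a*x = 0 => x* = (y - b)/(2a)
x* = (-0.9627 + 12)/(2*10) = 0.5519
f*(-0.9627) = (y-b)^2/(4a) = (-0.9627 + 12)^2/(4*10)
= 121.822/40 = 3.0455


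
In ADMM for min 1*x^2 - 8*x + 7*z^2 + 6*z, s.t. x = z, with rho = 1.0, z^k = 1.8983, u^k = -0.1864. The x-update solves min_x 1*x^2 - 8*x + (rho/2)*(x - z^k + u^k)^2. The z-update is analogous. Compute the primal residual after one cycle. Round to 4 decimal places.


ADMM iteration with rho = 1.0, z^k = 1.8983, u^k = -0.1864
Step 1: x-update.
Minimize 1*x^2 - 8*x + (1.0/2)*(x - 1.8983 - 0.1864)^2
FOC: (2*1 + 1.0)*x = 8 + 1.0*(1.8983 + 0.1864)
x^{k+1} = 3.3616
Step 2: z-update.
Minimize 7*z^2 + 6*z + (1.0/2)*(3.3616 - z - 0.1864)^2
FOC: (2*7 + 1.0)*z = -6 + 1.0*(3.3616 - 0.1864)
z^{k+1} = -0.1883
Step 3: u-update.
u^{k+1} = -0.1864 + 3.3616 + 0.1883 = 3.3635
Step 4: Primal residual = |3.3616 + 0.1883| = 3.5499


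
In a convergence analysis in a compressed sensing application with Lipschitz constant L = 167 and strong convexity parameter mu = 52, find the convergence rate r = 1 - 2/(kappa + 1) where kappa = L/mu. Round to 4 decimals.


Step 1: Compute the condition number.
kappa = L/mu = 167/52 = 3.2115
Step 2: Compute the convergence rate.
r = 1 - 2/(kappa + 1) = 1 - 2*mu/(L + mu) = (L - mu)/(L + mu) = 115/219 = 0.5251


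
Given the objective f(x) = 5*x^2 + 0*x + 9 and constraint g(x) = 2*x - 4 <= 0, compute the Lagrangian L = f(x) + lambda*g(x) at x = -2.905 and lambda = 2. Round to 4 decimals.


Step 1: Evaluate f(x).
f(-2.905) = 5*(-2.905)^2 + 0*(-2.905) + 9 = 51.1951
Step 2: Evaluate g(x).
g(-2.905) = 2*-2.905 - 4 = -9.81
Step 3: Compute Lagrangian.
L = 51.1951 + 2*-9.81 = 31.5751


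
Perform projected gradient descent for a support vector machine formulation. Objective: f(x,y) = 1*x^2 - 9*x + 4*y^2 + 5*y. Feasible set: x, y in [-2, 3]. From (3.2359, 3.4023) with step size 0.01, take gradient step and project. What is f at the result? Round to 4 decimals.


Step 1: Compute gradient at (3.2359, 3.4023).
grad_x = 2*1*3.2359 - 9 = -2.5282
grad_y = 2*4*3.4023 + 5 = 32.2184
Step 2: Gradient step.
x_raw = 3.2359 - 0.01*-2.5282 = 3.2612
y_raw = 3.4023 - 0.01*32.2184 = 3.0801
Step 3: Project onto [-2, 3].
x_proj = clip(3.2612) = 3.0
y_proj = clip(3.0801) = 3.0
Step 4: Evaluate f.
f(3.0, 3.0) = 33.0


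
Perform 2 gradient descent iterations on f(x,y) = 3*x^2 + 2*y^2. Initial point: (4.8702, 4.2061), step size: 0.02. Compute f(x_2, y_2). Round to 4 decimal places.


Gradient descent on f(x,y) = 3*x^2 + 2*y^2.
Starting point: (4.8702, 4.2061), alpha = 0.02
Step 1: grad_x = 2*3*4.8702 = 29.2212, grad_y = 2*2*4.2061 = 16.8244
  x_1 = 4.8702 - 0.02*29.2212 = 4.2858
  y_1 = 4.2061 - 0.02*16.8244 = 3.8696
Step 2: grad_x = 2*3*4.2858 = 25.7147, grad_y = 2*2*3.8696 = 15.4784
  x_2 = 4.2858 - 0.02*25.7147 = 3.7715
  y_2 = 3.8696 - 0.02*15.4784 = 3.56
f(3.7715, 3.56) = 3*3.7715^2 + 2*3.56^2 = 68.0201


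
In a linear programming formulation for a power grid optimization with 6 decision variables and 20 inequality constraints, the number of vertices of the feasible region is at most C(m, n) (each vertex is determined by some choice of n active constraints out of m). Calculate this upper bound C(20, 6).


Each vertex corresponds to some choice of n active constraints out of m, so the number of vertices is at most C(m, n) = m! / (n!(m-n)!).
m = 20, n = 6
Numerator: 20 * 19 * 18 * 17 * 16 * 15
Denominator: 6! = 720
C(20, 6) = 38760


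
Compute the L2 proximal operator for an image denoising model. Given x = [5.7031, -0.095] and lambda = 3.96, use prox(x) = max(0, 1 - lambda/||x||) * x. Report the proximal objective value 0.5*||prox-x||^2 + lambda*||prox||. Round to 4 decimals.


Step 1: Compute ||x||.
||x|| = 5.7039
Step 2: Compute scaling factor.
scale = max(0, 1 - 3.96/5.7039) = 0.3057
Step 3: prox(x) = [1.7436, -0.029]
||prox(x)|| = 1.7439
Step 4: Proximal objective.
0.5*||prox-x||^2 = 7.8408
lambda*||prox|| = 6.9058
Total = 14.7466


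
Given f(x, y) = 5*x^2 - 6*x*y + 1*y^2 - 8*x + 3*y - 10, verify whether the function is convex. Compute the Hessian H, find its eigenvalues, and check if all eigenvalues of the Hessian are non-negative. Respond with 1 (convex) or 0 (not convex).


The Hessian of f(x,y) = 5*x^2 - 6*x*y + 1*y^2 - 8*x + 3*y - 10 is:
H = [[10, -6], [-6, 2]]
Trace = 10 + 2 = 12
Determinant = 10*2 - (-6)^2 = -16
Discriminant = (12)^2 - 4*-16 = 208.0
Eigenvalues: lambda_1 = -1.2111, lambda_2 = 13.2111
The function is not convex.

0


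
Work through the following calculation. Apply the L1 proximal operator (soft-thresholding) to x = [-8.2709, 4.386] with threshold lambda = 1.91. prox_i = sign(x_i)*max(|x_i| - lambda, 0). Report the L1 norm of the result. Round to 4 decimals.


Soft-thresholding with lambda = 1.91:
prox(-8.2709) = sign(-8.2709)*max(|-8.2709| - 1.91, 0) = -6.3609
prox(4.386) = sign(4.386)*max(|4.386| - 1.91, 0) = 2.476
prox(x) = [-6.3609, 2.476]
||prox(x)||_1 = 6.3609 + 2.476 = 8.8369


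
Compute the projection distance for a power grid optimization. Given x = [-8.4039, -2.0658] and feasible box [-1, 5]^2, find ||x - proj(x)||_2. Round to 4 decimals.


Project each component onto [-1, 5].
clip(-8.4039) = -1.0, clip(-2.0658) = -1.0
Projection = [-1.0, -1.0]
Squared diffs: [54.8177, 1.1359]
Distance = sqrt(55.9536) = 7.4802


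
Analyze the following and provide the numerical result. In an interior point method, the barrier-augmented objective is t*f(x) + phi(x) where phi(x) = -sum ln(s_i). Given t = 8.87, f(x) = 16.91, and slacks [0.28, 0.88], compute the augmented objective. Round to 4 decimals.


Step 1: Compute log-barrier.
ln values: [-1.273, -0.1278]
phi = -(-1.273 - 0.1278) = 1.4008
Step 2: Compute augmented objective.
t*f(x) = 8.87*16.91 = 149.9917
Total = 149.9917 + 1.4008 = 151.3925


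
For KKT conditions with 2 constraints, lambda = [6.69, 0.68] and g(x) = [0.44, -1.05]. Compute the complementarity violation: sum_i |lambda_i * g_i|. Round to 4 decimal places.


KKT complementary slackness check:
lambda_1 * g_1 = 6.69 * 0.44 = 2.9436
lambda_2 * g_2 = 0.68 * -1.05 = -0.714
Total violation = 2.9436 + 0.714 = 3.6576


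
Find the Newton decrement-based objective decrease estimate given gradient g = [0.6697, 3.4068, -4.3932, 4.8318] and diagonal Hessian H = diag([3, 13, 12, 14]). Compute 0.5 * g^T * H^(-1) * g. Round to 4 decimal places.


Step 1: H is diagonal, so H^(-1) * g = [0.2232, 0.2621, -0.3661, 0.3451].
Step 2: g^T H^(-1) g = sum_i g_i^2 / H_ii
  = (0.6697)^2/3 + (3.4068)^2/13 + (-4.3932)^2/12 + (4.8318)^2/14
  = 0.1495 + 0.8928 + 1.6084 + 1.6676 = 4.3182
Step 3: Objective decrease = 0.5 * g^T H^(-1) g = 2.1591


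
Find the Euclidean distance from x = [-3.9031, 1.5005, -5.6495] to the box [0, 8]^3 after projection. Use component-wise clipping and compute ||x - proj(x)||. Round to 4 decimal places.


Project each component onto [0, 8].
clip(-3.9031) = 0.0, clip(1.5005) = 1.5005, clip(-5.6495) = 0.0
Projection = [0.0, 1.5005, 0.0]
Squared diffs: [15.2342, 0.0, 31.9169]
Distance = sqrt(47.1511) = 6.8667


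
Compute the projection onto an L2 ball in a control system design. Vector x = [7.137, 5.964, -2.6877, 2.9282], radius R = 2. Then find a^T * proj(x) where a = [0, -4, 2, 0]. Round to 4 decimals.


Step 1: Compute ||x|| (intermediates to 6 decimals).
||x|| = sqrt(7.137^2 + 5.964^2 + (-2.6877)^2 + 2.9282^2) = 10.114551
Step 2: Project.
Since ||x|| > R, scale = R/||x|| = 2/10.114551 = 0.197735, proj(x) = scale * x
proj(x) = [1.411235, 1.179292, -0.531452, 0.579008]
Step 3: Dot product.
a^T * proj(x) = 0*1.411235 - 4*1.179292 + 2*(-0.531452) + 0*0.579008 = -5.7801


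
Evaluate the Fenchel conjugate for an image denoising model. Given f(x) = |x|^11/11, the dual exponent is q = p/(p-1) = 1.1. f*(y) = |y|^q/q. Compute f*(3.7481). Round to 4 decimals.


The conjugate exponent q satisfies 1/p + 1/q = 1.
p = 11, so q = 11/(11 - 1) = 1.1
|y|^q = 3.7481^1.1 = 4.2775
f*(3.7481) = 4.2775 / 1.1 = 3.8887


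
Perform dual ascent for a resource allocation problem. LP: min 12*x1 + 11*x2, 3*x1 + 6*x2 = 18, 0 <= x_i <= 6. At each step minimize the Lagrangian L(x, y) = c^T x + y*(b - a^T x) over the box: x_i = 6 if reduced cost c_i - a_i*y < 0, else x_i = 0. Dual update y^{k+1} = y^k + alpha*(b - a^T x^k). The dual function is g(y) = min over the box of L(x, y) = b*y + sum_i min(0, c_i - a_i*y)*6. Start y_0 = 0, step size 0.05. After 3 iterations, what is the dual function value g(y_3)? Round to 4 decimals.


Dual ascent for LP: min 12*x1 + 11*x2, 3*x1 + 6*x2 = 18, 0 <= x_i <= 6
Step 1: y^k = 0.0, reduced costs: (12.0, 11.0)
  x^k = (0.0, 0.0), subgradient = b - a^T x = 18.0
  y^{k+1} = 0.0 + 0.05*18.0 = 0.9
Step 2: y^k = 0.9, reduced costs: (9.3, 5.6)
  x^k = (0.0, 0.0), subgradient = b - a^T x = 18.0
  y^{k+1} = 0.9 + 0.05*18.0 = 1.8
Step 3: y^k = 1.8, reduced costs: (6.6, 0.2)
  x^k = (0.0, 0.0), subgradient = b - a^T x = 18.0
  y^{k+1} = 1.8 + 0.05*18.0 = 2.7
Dual objective at y_3 = 2.7: reduced costs (3.9, -5.2), box minimizer x = (0.0, 6.0)
g(y_3) = b*y + (c1 - a1*y)*x1 + (c2 - a2*y)*x2 = 18*2.7 + 3.9*0.0 + (-5.2)*6.0 = 48.6 + 0.0 - 31.2 = 17.4


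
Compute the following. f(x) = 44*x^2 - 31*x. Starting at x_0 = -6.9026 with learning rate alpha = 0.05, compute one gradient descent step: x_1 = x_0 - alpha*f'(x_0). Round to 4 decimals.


We compute the gradient at x_0 and apply the update.
f'(x) = 88*x - 31
f'(-6.9026) = 88*-6.9026 - 31 = -638.4288
x_1 = -6.9026 - 0.05*-638.4288 = 25.0188


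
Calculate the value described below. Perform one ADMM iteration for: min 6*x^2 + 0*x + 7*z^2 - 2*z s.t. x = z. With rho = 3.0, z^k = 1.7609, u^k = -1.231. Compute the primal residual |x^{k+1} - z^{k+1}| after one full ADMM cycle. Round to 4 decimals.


ADMM iteration with rho = 3.0, z^k = 1.7609, u^k = -1.231
Step 1: x-update.
Minimize 6*x^2 + 0*x + (3.0/2)*(x - 1.7609 - 1.231)^2
FOC: (2*6 + 3.0)*x = 0 + 3.0*(1.7609 + 1.231)
x^{k+1} = 0.5984
Step 2: z-update.
Minimize 7*z^2 - 2*z + (3.0/2)*(0.5984 - z - 1.231)^2
FOC: (2*7 + 3.0)*z = 2 + 3.0*(0.5984 - 1.231)
z^{k+1} = 0.006
Step 3: u-update.
u^{k+1} = -1.231 + 0.5984 - 0.006 = -0.6386
Step 4: Primal residual = |0.5984 - 0.006| = 0.5924


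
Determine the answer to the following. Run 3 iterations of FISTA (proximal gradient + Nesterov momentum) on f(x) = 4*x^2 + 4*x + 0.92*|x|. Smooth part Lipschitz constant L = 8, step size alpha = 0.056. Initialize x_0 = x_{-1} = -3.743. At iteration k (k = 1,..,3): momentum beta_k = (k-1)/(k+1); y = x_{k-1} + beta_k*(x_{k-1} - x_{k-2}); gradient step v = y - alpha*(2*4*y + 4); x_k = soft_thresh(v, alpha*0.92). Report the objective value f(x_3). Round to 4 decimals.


FISTA on f(x) = 4*x^2 + 4*x + 0.92*|x|
L = 8, alpha = 0.056
Iteration 1: beta = 0.0, y = -3.743 + 0.0*(-3.743 + 3.743) = -3.743
  grad(y) = -25.944, v = y - alpha*grad = -2.2901
  prox(v) = soft_thresh(-2.2901, 0.0515) = -2.2386
Iteration 2: beta = 0.3333, y = -2.2386 + 0.3333*(-2.2386 + 3.743) = -1.7372
  grad(y) = -9.8972, v = y - alpha*grad = -1.1829
  prox(v) = soft_thresh(-1.1829, 0.0515) = -1.1314
Iteration 3: beta = 0.5, y = -1.1314 + 0.5*(-1.1314 + 2.2386) = -0.5778
  grad(y) = -0.6222, v = y - alpha*grad = -0.5429
  prox(v) = soft_thresh(-0.5429, 0.0515) = -0.4914
f(x_3) = 4*(-0.4914)^2 + 4*(-0.4914) + 0.92*|-0.4914| = -0.5476


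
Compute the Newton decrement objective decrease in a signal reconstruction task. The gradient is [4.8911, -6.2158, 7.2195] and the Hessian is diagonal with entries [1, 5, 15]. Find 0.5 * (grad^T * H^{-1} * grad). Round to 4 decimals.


Step 1: H is diagonal, so H^(-1) * g = [4.8911, -1.2432, 0.4813].
Step 2: g^T H^(-1) g = sum_i g_i^2 / H_ii
  = (4.8911)^2/1 + (-6.2158)^2/5 + (7.2195)^2/15
  = 23.9229 + 7.7272 + 3.4747 = 35.1248
Step 3: Objective decrease = 0.5 * g^T H^(-1) g = 17.5624


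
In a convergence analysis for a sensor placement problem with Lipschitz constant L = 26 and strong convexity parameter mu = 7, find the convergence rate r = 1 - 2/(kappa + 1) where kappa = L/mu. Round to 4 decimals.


Step 1: Compute the condition number.
kappa = L/mu = 26/7 = 3.7143
Step 2: Compute the convergence rate.
r = 1 - 2/(kappa + 1) = 1 - 2*mu/(L + mu) = (L - mu)/(L + mu) = 19/33 = 0.5758


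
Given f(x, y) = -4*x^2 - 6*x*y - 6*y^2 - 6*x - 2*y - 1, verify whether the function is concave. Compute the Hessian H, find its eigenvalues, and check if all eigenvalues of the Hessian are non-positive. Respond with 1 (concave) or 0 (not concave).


The Hessian of f(x,y) = -4*x^2 - 6*x*y - 6*y^2 - 6*x - 2*y - 1 is:
H = [[-8, -6], [-6, -12]]
Trace = -8 - 12 = -20
Determinant = -8*-12 - (-6)^2 = 60
Discriminant = (-20)^2 - 4*60 = 160.0
Eigenvalues: lambda_1 = -16.3246, lambda_2 = -3.6754
The function is concave.

1


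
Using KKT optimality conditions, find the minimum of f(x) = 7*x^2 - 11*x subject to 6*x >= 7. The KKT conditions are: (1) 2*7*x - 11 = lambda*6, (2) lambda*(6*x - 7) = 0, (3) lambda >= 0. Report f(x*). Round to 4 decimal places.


Step 1: Try lambda = 0 (constraint inactive).
x_unc = 11/(2*7) = 0.7857
Check: 6*0.7857 = 4.7142 < 7 -- violated!
Step 2: Constraint must be active: 6*x = 7
x* = 7/6 = 1.1667 (rounded; the exact value 7/6 is used below)
lambda = (2*7*(7/6) - 11)/6 = 0.8889
Step 3: Compute optimal value.
f(x*) = 7*(7/6)^2 - 11*(7/6) = -3.3056


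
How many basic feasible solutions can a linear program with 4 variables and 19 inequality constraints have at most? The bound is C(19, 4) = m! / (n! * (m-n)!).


Each vertex corresponds to some choice of n active constraints out of m, so the number of vertices is at most C(m, n) = m! / (n!(m-n)!).
m = 19, n = 4
Numerator: 19 * 18 * 17 * 16
Denominator: 4! = 24
C(19, 4) = 3876


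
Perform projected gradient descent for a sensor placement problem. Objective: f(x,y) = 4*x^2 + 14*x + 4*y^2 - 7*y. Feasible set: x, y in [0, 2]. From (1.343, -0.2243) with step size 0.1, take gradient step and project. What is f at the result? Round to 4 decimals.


Step 1: Compute gradient at (1.343, -0.2243).
grad_x = 2*4*1.343 + 14 = 24.744
grad_y = 2*4*-0.2243 - 7 = -8.7944
Step 2: Gradient step.
x_raw = 1.343 - 0.1*24.744 = -1.1314
y_raw = -0.2243 - 0.1*-8.7944 = 0.6551
Step 3: Project onto [0, 2].
x_proj = clip(-1.1314) = 0.0
y_proj = clip(0.6551) = 0.6551
Step 4: Evaluate f.
f(0.0, 0.6551) = -2.8691


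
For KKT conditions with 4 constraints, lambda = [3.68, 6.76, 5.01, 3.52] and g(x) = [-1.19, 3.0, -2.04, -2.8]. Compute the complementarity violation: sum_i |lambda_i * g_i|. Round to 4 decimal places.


KKT complementary slackness check:
lambda_1 * g_1 = 3.68 * -1.19 = -4.3792
lambda_2 * g_2 = 6.76 * 3.0 = 20.28
lambda_3 * g_3 = 5.01 * -2.04 = -10.2204
lambda_4 * g_4 = 3.52 * -2.8 = -9.856
Total violation = 4.3792 + 20.28 + 10.2204 + 9.856 = 44.7356


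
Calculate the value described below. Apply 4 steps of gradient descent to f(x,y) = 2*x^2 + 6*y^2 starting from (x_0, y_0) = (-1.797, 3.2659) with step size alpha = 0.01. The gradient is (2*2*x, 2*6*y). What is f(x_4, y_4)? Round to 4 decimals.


Gradient descent on f(x,y) = 2*x^2 + 6*y^2.
Starting point: (-1.797, 3.2659), alpha = 0.01
Step 1: grad_x = 2*2*-1.797 = -7.188, grad_y = 2*6*3.2659 = 39.1908
  x_1 = -1.797 - 0.01*-7.188 = -1.7251
  y_1 = 3.2659 - 0.01*39.1908 = 2.874
Step 2: grad_x = 2*2*-1.7251 = -6.9005, grad_y = 2*6*2.874 = 34.4879
  x_2 = -1.7251 - 0.01*-6.9005 = -1.6561
  y_2 = 2.874 - 0.01*34.4879 = 2.5291
Step 3: grad_x = 2*2*-1.6561 = -6.6245, grad_y = 2*6*2.5291 = 30.3494
  x_3 = -1.6561 - 0.01*-6.6245 = -1.5899
  y_3 = 2.5291 - 0.01*30.3494 = 2.2256
Step 4: grad_x = 2*2*-1.5899 = -6.3595, grad_y = 2*6*2.2256 = 26.7074
  x_4 = -1.5899 - 0.01*-6.3595 = -1.5263
  y_4 = 2.2256 - 0.01*26.7074 = 1.9585
f(-1.5263, 1.9585) = 2*(-1.5263)^2 + 6*1.9585^2 = 27.6744


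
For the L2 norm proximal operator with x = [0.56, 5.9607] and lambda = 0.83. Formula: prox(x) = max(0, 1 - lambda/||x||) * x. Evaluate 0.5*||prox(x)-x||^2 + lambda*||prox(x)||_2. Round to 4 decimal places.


Step 1: Compute ||x||.
||x|| = 5.9869
Step 2: Compute scaling factor.
scale = max(0, 1 - 0.83/5.9869) = 0.8614
Step 3: prox(x) = [0.4824, 5.1343]
||prox(x)|| = 5.1569
Step 4: Proximal objective.
0.5*||prox-x||^2 = 0.3445
lambda*||prox|| = 4.2802
Total = 4.6247


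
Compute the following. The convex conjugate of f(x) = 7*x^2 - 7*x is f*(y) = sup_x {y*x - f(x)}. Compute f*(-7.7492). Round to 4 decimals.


f*(y) = sup_x {y*x - a*x^2 - b*x} = sup_x {(y-b)*x - a*x^2}
FOC: (y - b) - 2a*x = 0 => x* = (y - b)/(2a)
x* = (-7.7492 + 7)/(2*7) = -0.0535
f*(-7.7492) = (y-b)^2/(4a) = (-7.7492 + 7)^2/(4*7)
= 0.5613/28 = 0.02


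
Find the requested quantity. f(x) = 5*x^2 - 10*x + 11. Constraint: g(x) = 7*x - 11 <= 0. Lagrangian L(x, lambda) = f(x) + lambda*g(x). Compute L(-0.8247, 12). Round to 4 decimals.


Step 1: Evaluate f(x).
f(-0.8247) = 5*(-0.8247)^2 - 10*(-0.8247) + 11 = 22.6477
Step 2: Evaluate g(x).
g(-0.8247) = 7*-0.8247 - 11 = -16.7729
Step 3: Compute Lagrangian.
L = 22.6477 + 12*-16.7729 = -178.6271


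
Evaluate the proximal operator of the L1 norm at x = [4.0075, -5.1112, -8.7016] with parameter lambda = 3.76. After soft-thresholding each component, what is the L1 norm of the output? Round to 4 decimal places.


Soft-thresholding with lambda = 3.76:
prox(4.0075) = sign(4.0075)*max(|4.0075| - 3.76, 0) = 0.2475
prox(-5.1112) = sign(-5.1112)*max(|-5.1112| - 3.76, 0) = -1.3512
prox(-8.7016) = sign(-8.7016)*max(|-8.7016| - 3.76, 0) = -4.9416
prox(x) = [0.2475, -1.3512, -4.9416]
||prox(x)||_1 = 0.2475 + 1.3512 + 4.9416 = 6.5403


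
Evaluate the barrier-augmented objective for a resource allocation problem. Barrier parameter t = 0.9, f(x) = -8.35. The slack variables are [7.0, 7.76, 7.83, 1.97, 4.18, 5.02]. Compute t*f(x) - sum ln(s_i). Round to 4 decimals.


Step 1: Compute log-barrier.
ln values: [1.9459, 2.049, 2.058, 0.678, 1.4303, 1.6134]
phi = -(1.9459 + 2.049 + 2.058 + 0.678 + 1.4303 + 1.6134) = -9.7746
Step 2: Compute augmented objective.
t*f(x) = 0.9*-8.35 = -7.515
Total = -7.515 - 9.7746 = -17.2896


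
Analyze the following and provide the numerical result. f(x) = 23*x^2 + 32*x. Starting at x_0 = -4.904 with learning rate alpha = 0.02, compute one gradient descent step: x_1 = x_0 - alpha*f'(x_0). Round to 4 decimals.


We compute the gradient at x_0 and apply the update.
f'(x) = 46*x + 32
f'(-4.904) = 46*-4.904 + 32 = -193.584
x_1 = -4.904 - 0.02*-193.584 = -1.0323


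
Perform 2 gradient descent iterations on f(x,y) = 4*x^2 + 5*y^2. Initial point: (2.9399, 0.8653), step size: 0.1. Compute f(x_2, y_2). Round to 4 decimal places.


Gradient descent on f(x,y) = 4*x^2 + 5*y^2.
Starting point: (2.9399, 0.8653), alpha = 0.1
Step 1: grad_x = 2*4*2.9399 = 23.5192, grad_y = 2*5*0.8653 = 8.653
  x_1 = 2.9399 - 0.1*23.5192 = 0.588
  y_1 = 0.8653 - 0.1*8.653 = 0.0
Step 2: grad_x = 2*4*0.588 = 4.7038, grad_y = 2*5*0.0 = 0.0
  x_2 = 0.588 - 0.1*4.7038 = 0.1176
  y_2 = 0.0 - 0.1*0.0 = 0.0
f(0.1176, 0.0) = 4*0.1176^2 + 5*0.0^2 = 0.0553


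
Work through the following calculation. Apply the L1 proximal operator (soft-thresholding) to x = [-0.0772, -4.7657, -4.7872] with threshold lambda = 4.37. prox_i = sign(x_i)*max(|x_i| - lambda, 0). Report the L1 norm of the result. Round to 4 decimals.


Soft-thresholding with lambda = 4.37:
prox(-0.0772) = sign(-0.0772)*max(|-0.0772| - 4.37, 0) = 0.0
prox(-4.7657) = sign(-4.7657)*max(|-4.7657| - 4.37, 0) = -0.3957
prox(-4.7872) = sign(-4.7872)*max(|-4.7872| - 4.37, 0) = -0.4172
prox(x) = [0.0, -0.3957, -0.4172]
||prox(x)||_1 = 0.0 + 0.3957 + 0.4172 = 0.8129


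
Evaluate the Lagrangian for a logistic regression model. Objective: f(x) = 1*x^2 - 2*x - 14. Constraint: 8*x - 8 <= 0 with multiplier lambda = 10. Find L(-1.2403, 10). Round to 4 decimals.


Step 1: Evaluate f(x).
f(-1.2403) = 1*(-1.2403)^2 - 2*(-1.2403) - 14 = -9.9811
Step 2: Evaluate g(x).
g(-1.2403) = 8*-1.2403 - 8 = -17.9224
Step 3: Compute Lagrangian.
L = -9.9811 + 10*-17.9224 = -189.2051


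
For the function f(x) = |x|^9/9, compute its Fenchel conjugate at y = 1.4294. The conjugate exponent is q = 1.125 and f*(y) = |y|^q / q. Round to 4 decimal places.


The conjugate exponent q satisfies 1/p + 1/q = 1.
p = 9, so q = 9/(9 - 1) = 1.125
|y|^q = 1.4294^1.125 = 1.4947
f*(1.4294) = 1.4947 / 1.125 = 1.3286


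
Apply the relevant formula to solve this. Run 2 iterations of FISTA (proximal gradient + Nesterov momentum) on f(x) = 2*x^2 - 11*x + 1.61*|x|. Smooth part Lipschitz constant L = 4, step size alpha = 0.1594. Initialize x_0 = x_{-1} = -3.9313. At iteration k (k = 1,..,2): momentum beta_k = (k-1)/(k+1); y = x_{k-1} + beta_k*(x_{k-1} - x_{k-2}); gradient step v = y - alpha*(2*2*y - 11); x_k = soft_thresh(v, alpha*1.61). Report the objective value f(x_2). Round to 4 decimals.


FISTA on f(x) = 2*x^2 - 11*x + 1.61*|x|
L = 4, alpha = 0.1594
Iteration 1: beta = 0.0, y = -3.9313 + 0.0*(-3.9313 + 3.9313) = -3.9313
  grad(y) = -26.7252, v = y - alpha*grad = 0.3287
  prox(v) = soft_thresh(0.3287, 0.2566) = 0.0721
Iteration 2: beta = 0.3333, y = 0.0721 + 0.3333*(0.0721 + 3.9313) = 1.4065
  grad(y) = -5.3739, v = y - alpha*grad = 2.2631
  prox(v) = soft_thresh(2.2631, 0.2566) = 2.0065
f(x_2) = 2*2.0065^2 - 11*2.0065 + 1.61*|2.0065| = -10.7889


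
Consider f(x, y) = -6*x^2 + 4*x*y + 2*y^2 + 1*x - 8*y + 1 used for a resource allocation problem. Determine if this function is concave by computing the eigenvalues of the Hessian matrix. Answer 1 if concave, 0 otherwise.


The Hessian of f(x,y) = -6*x^2 + 4*x*y + 2*y^2 + 1*x - 8*y + 1 is:
H = [[-12, 4], [4, 4]]
Trace = -12 + 4 = -8
Determinant = -12*4 - (4)^2 = -64
Discriminant = (-8)^2 - 4*-64 = 320.0
Eigenvalues: lambda_1 = -12.9443, lambda_2 = 4.9443
The function is not concave.

0


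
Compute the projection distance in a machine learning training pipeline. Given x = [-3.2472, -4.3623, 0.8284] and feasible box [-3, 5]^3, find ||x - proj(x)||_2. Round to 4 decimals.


Project each component onto [-3, 5].
clip(-3.2472) = -3.0, clip(-4.3623) = -3.0, clip(0.8284) = 0.8284
Projection = [-3.0, -3.0, 0.8284]
Squared diffs: [0.0611, 1.8559, 0.0]
Distance = sqrt(1.917) = 1.3845


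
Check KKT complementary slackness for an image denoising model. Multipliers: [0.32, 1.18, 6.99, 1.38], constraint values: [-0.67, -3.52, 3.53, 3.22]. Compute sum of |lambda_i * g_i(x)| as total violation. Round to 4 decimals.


KKT complementary slackness check:
lambda_1 * g_1 = 0.32 * -0.67 = -0.2144
lambda_2 * g_2 = 1.18 * -3.52 = -4.1536
lambda_3 * g_3 = 6.99 * 3.53 = 24.6747
lambda_4 * g_4 = 1.38 * 3.22 = 4.4436
Total violation = 0.2144 + 4.1536 + 24.6747 + 4.4436 = 33.4863


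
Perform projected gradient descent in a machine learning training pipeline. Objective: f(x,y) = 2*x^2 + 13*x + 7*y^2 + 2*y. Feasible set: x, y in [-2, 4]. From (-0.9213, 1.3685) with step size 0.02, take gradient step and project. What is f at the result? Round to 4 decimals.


Step 1: Compute gradient at (-0.9213, 1.3685).
grad_x = 2*2*-0.9213 + 13 = 9.3148
grad_y = 2*7*1.3685 + 2 = 21.159
Step 2: Gradient step.
x_raw = -0.9213 - 0.02*9.3148 = -1.1076
y_raw = 1.3685 - 0.02*21.159 = 0.9453
Step 3: Project onto [-2, 4].
x_proj = clip(-1.1076) = -1.1076
y_proj = clip(0.9453) = 0.9453
Step 4: Evaluate f.
f(-1.1076, 0.9453) = -3.7992


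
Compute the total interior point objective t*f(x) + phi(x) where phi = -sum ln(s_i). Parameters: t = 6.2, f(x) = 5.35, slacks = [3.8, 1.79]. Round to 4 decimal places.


Step 1: Compute log-barrier.
ln values: [1.335, 0.5822]
phi = -(1.335 + 0.5822) = -1.9172
Step 2: Compute augmented objective.
t*f(x) = 6.2*5.35 = 33.17
Total = 33.17 - 1.9172 = 31.2528


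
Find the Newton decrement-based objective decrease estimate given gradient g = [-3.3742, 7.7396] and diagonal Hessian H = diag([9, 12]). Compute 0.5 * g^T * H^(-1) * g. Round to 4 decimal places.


Step 1: H is diagonal, so H^(-1) * g = [-0.3749, 0.645].
Step 2: g^T H^(-1) g = sum_i g_i^2 / H_ii
  = (-3.3742)^2/9 + (7.7396)^2/12
  = 1.265 + 4.9918 = 6.2568
Step 3: Objective decrease = 0.5 * g^T H^(-1) g = 3.1284


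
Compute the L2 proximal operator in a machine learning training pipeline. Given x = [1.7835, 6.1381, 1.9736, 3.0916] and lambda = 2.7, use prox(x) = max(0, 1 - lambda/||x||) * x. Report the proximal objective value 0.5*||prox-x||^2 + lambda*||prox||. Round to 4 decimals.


Step 1: Compute ||x||.
||x|| = 7.3695
Step 2: Compute scaling factor.
scale = max(0, 1 - 2.7/7.3695) = 0.6336
Step 3: prox(x) = [1.1301, 3.8893, 1.2505, 1.9589]
||prox(x)|| = 4.6695
Step 4: Proximal objective.
0.5*||prox-x||^2 = 3.645
lambda*||prox|| = 12.6077
Total = 16.2528


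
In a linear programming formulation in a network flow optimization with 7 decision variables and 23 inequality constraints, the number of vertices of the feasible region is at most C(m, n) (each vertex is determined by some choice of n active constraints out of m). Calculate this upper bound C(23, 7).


Each vertex corresponds to some choice of n active constraints out of m, so the number of vertices is at most C(m, n) = m! / (n!(m-n)!).
m = 23, n = 7
Numerator: 23 * 22 * 21 * 20 * 19 * 18 * 17
Denominator: 7! = 5040
C(23, 7) = 245157


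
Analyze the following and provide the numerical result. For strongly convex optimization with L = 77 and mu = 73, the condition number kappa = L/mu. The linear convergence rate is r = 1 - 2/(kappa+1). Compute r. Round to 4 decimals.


Step 1: Compute the condition number.
kappa = L/mu = 77/73 = 1.0548
Step 2: Compute the convergence rate.
r = 1 - 2/(kappa + 1) = 1 - 2*mu/(L + mu) = (L - mu)/(L + mu) = 4/150 = 0.0267


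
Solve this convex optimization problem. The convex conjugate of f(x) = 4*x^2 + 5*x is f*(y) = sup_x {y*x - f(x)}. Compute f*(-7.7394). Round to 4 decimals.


f*(y) = sup_x {y*x - a*x^2 - b*x} = sup_x {(y-b)*x - a*x^2}
FOC: (y - b) - 2a*x = 0 => x* = (y - b)/(2a)
x* = (-7.7394 - 5)/(2*4) = -1.5924
f*(-7.7394) = (y-b)^2/(4a) = (-7.7394 - 5)^2/(4*4)
= 162.2923/16 = 10.1433


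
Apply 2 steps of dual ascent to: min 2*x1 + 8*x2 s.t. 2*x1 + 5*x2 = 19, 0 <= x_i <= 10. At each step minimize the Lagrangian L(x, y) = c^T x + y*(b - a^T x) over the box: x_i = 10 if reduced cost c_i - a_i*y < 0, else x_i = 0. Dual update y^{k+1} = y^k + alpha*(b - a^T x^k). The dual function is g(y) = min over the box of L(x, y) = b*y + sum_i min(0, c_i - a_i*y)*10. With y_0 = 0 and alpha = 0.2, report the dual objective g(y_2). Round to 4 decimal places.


Dual ascent for LP: min 2*x1 + 8*x2, 2*x1 + 5*x2 = 19, 0 <= x_i <= 10
Step 1: y^k = 0.0, reduced costs: (2.0, 8.0)
  x^k = (0.0, 0.0), subgradient = b - a^T x = 19.0
  y^{k+1} = 0.0 + 0.2*19.0 = 3.8
Step 2: y^k = 3.8, reduced costs: (-5.6, -11.0)
  x^k = (10.0, 10.0), subgradient = b - a^T x = -51.0
  y^{k+1} = 3.8 + 0.2*-51.0 = -6.4
Dual objective at y_2 = -6.4: reduced costs (14.8, 40.0), box minimizer x = (0.0, 0.0)
g(y_2) = b*y + (c1 - a1*y)*x1 + (c2 - a2*y)*x2 = 19*(-6.4) + 14.8*0.0 + 40.0*0.0 = -121.6 + 0.0 + 0.0 = -121.6


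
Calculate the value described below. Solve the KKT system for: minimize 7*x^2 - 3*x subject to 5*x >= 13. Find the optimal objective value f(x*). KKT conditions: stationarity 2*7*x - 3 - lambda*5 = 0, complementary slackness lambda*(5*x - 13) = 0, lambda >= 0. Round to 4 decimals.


Step 1: Try lambda = 0 (constraint inactive).
x_unc = 3/(2*7) = 0.2143
Check: 5*0.2143 = 1.0715 < 13 -- violated!
Step 2: Constraint must be active: 5*x = 13
x* = 13/5 = 2.6
lambda = (2*7*2.6 - 3)/5 = 6.68
Step 3: Compute optimal value.
f(x*) = 7*2.6^2 - 3*2.6 = 39.52


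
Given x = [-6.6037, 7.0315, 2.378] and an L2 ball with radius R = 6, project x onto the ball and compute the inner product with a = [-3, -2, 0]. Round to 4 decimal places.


Step 1: Compute ||x|| (intermediates to 6 decimals).
||x|| = sqrt((-6.6037)^2 + 7.0315^2 + 2.378^2) = 9.935076
Step 2: Project.
Since ||x|| > R, scale = R/||x|| = 6/9.935076 = 0.603921, proj(x) = scale * x
proj(x) = [-3.988113, 4.246471, 1.436124]
Step 3: Dot product.
a^T * proj(x) = -3*(-3.988113) - 2*4.246471 + 0*1.436124 = 3.4714


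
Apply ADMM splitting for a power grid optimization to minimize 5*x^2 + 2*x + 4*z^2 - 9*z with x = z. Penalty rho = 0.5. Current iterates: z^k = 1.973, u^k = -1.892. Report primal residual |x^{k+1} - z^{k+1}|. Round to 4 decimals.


ADMM iteration with rho = 0.5, z^k = 1.973, u^k = -1.892
Step 1: x-update.
Minimize 5*x^2 + 2*x + (0.5/2)*(x - 1.973 - 1.892)^2
FOC: (2*5 + 0.5)*x = -2 + 0.5*(1.973 + 1.892)
x^{k+1} = -0.0064
Step 2: z-update.
Minimize 4*z^2 - 9*z + (0.5/2)*(-0.0064 - z - 1.892)^2
FOC: (2*4 + 0.5)*z = 9 + 0.5*(-0.0064 - 1.892)
z^{k+1} = 0.9472
Step 3: u-update.
u^{k+1} = -1.892 - 0.0064 - 0.9472 = -2.8456
Step 4: Primal residual = |-0.0064 - 0.9472| = 0.9536


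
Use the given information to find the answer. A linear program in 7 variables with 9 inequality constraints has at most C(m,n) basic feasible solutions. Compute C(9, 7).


Each vertex corresponds to some choice of n active constraints out of m, so the number of vertices is at most C(m, n) = m! / (n!(m-n)!).
m = 9, n = 7
Numerator: 9 * 8 * 7 * 6 * 5 * 4 * 3
Denominator: 7! = 5040
C(9, 7) = 36


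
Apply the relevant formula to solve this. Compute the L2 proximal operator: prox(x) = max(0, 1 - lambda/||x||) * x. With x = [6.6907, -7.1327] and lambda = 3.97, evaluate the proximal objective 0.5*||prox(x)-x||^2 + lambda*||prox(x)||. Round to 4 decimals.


Step 1: Compute ||x||.
||x|| = 9.7796
Step 2: Compute scaling factor.
scale = max(0, 1 - 3.97/9.7796) = 0.5941
Step 3: prox(x) = [3.9746, -4.2372]
||prox(x)|| = 5.8096
Step 4: Proximal objective.
0.5*||prox-x||^2 = 7.8805
lambda*||prox|| = 23.0641
Total = 30.9446


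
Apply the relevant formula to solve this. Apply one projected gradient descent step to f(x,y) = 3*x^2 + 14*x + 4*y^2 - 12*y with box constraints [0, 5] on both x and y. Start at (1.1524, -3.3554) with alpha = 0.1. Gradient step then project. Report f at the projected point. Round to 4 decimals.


Step 1: Compute gradient at (1.1524, -3.3554).
grad_x = 2*3*1.1524 + 14 = 20.9144
grad_y = 2*4*-3.3554 - 12 = -38.8432
Step 2: Gradient step.
x_raw = 1.1524 - 0.1*20.9144 = -0.939
y_raw = -3.3554 - 0.1*-38.8432 = 0.5289
Step 3: Project onto [0, 5].
x_proj = clip(-0.939) = 0.0
y_proj = clip(0.5289) = 0.5289
Step 4: Evaluate f.
f(0.0, 0.5289) = -5.228


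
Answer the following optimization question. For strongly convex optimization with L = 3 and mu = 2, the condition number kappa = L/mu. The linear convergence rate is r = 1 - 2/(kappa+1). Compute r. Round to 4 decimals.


Step 1: Compute the condition number.
kappa = L/mu = 3/2 = 1.5
Step 2: Compute the convergence rate.
r = 1 - 2/(kappa + 1) = 1 - 2*mu/(L + mu) = (L - mu)/(L + mu) = 1/5 = 0.2


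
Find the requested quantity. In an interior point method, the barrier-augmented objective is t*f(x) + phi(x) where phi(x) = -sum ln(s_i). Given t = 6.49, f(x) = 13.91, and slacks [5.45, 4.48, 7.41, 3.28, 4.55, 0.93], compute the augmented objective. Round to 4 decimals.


Step 1: Compute log-barrier.
ln values: [1.6956, 1.4996, 2.0028, 1.1878, 1.5151, -0.0726]
phi = -(1.6956 + 1.4996 + 2.0028 + 1.1878 + 1.5151 - 0.0726) = -7.8285
Step 2: Compute augmented objective.
t*f(x) = 6.49*13.91 = 90.2759
Total = 90.2759 - 7.8285 = 82.4474


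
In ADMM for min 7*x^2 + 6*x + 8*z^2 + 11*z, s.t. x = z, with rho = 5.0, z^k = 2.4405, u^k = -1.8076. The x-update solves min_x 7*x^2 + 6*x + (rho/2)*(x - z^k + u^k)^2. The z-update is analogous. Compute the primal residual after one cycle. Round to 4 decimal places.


ADMM iteration with rho = 5.0, z^k = 2.4405, u^k = -1.8076
Step 1: x-update.
Minimize 7*x^2 + 6*x + (5.0/2)*(x - 2.4405 - 1.8076)^2
FOC: (2*7 + 5.0)*x = -6 + 5.0*(2.4405 + 1.8076)
x^{k+1} = 0.8021
Step 2: z-update.
Minimize 8*z^2 + 11*z + (5.0/2)*(0.8021 - z - 1.8076)^2
FOC: (2*8 + 5.0)*z = -11 + 5.0*(0.8021 - 1.8076)
z^{k+1} = -0.7632
Step 3: u-update.
u^{k+1} = -1.8076 + 0.8021 + 0.7632 = -0.2423
Step 4: Primal residual = |0.8021 + 0.7632| = 1.5653
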